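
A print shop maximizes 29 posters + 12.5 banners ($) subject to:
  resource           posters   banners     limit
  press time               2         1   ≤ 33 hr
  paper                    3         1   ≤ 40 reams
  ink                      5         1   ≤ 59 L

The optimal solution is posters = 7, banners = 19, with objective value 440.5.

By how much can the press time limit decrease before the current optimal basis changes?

Binding constraints: press time, paper. The basis is B = [[2,1],[3,1]] with det -1.
Per unit decrease in press time, x* moves by d = (1, -3).
The basis stays optimal until ink becomes binding; allowable decrease = 2.5 hr.

2.5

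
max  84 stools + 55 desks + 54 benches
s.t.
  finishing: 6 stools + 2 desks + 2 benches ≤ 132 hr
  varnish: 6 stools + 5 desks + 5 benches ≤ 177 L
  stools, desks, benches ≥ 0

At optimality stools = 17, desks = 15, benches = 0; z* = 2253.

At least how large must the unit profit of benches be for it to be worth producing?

55

At the optimum: finishing uses 132 of 132 (binding); varnish uses 177 of 177 (binding).
From A_Bᵀ y = c: 6·y_finishing + 6·y_varnish = 84; 2·y_finishing + 5·y_varnish = 55.
→ y_finishing = 5 and y_varnish = 9.
benches enters the basis when its profit ≥ yᵀa₃ = 5·2 + 9·5 = 55.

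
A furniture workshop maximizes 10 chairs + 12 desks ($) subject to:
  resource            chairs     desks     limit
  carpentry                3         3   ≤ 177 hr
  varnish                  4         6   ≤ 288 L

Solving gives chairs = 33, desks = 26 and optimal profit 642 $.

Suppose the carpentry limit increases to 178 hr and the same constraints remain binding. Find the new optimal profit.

644

Both carpentry and varnish are binding at x*.
The binding rows give the dual system: 3·y_carpentry + 4·y_varnish = 10 and 3·y_carpentry + 6·y_varnish = 12.
This yields shadow prices y_carpentry = 2, y_varnish = 1.
Δz = y_carpentry·Δb = 2 × (1) = 2, so new z* = 642 + 2 = 644.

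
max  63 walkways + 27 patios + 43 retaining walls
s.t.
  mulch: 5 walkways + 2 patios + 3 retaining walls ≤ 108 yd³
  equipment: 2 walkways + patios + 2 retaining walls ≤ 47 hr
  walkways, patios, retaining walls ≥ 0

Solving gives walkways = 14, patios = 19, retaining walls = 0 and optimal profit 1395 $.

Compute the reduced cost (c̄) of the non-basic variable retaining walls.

At the optimum: mulch uses 108 of 108 (binding); equipment uses 47 of 47 (binding).
The binding rows give the dual system: 5·y_mulch + 2·y_equipment = 63 and 2·y_mulch + 1·y_equipment = 27.
Solving: y_mulch = 9, y_equipment = 9.
Reduced cost of retaining walls: c₃ − yᵀa₃ = 43 − (9·3 + 9·2) = 43 − 45 = -2.

-2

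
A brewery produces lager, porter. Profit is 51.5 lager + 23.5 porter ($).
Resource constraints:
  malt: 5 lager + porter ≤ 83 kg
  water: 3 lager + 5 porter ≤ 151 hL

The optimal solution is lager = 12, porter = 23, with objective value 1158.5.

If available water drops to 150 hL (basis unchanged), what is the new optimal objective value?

1155.5

At the optimum: malt uses 83 of 83 (binding); water uses 151 of 151 (binding).
The binding rows give the dual system: 5·y_malt + 3·y_water = 51.5 and 1·y_malt + 5·y_water = 23.5.
→ y_malt = 8.5 and y_water = 3.
Δz = y_water·Δb = 3 × (-1) = -3, so new z* = 1158.5 − 3 = 1155.5.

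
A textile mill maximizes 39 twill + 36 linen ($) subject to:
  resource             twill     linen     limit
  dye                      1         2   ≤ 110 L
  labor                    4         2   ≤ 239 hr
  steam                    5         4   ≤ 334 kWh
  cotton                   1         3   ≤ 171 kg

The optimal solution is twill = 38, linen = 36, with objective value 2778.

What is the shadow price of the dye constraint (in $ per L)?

4

Check each constraint at x*: dye 110/110 (tight); labor 224/239 (slack 15); steam 334/334 (tight); cotton 146/171 (slack 25).
By complementary slackness, y = 0 for the non-binding constraints.
Dual feasibility on the basic columns requires 1·y_dye + 5·y_steam = 39, 2·y_dye + 4·y_steam = 36.
This yields shadow prices y_dye = 4, y_steam = 7.
Shadow price of dye = 4.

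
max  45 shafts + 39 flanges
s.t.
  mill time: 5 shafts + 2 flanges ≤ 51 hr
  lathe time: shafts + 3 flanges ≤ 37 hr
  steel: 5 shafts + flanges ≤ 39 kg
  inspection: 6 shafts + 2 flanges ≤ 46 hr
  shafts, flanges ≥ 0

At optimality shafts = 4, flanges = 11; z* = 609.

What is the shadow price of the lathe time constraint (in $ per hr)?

9

Check each constraint at x*: mill time 42/51 (slack 9); lathe time 37/37 (tight); steel 31/39 (slack 8); inspection 46/46 (tight).
Since mill time, steel are not tight, their duals are 0.
The binding rows give the dual system: 1·y_lathe time + 6·y_inspection = 45 and 3·y_lathe time + 2·y_inspection = 39.
This yields shadow prices y_lathe time = 9, y_inspection = 6.
Shadow price of lathe time = 9.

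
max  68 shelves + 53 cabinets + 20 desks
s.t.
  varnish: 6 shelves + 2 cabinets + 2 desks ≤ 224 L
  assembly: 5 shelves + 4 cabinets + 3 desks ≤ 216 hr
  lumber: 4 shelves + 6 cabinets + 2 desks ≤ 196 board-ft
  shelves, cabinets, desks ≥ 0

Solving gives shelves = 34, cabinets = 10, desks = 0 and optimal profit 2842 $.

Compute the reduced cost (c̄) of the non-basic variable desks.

-7

At the optimum: varnish uses 224 of 224 (binding); assembly uses 210 of 216 (slack = 6); lumber uses 196 of 196 (binding).
Since assembly is not tight, its dual is 0.
The binding rows give the dual system: 6·y_varnish + 4·y_lumber = 68 and 2·y_varnish + 6·y_lumber = 53.
Solving: y_varnish = 7, y_lumber = 6.5.
Reduced cost of desks: c₃ − yᵀa₃ = 20 − (7·2 + 6.5·2) = 20 − 27 = -7.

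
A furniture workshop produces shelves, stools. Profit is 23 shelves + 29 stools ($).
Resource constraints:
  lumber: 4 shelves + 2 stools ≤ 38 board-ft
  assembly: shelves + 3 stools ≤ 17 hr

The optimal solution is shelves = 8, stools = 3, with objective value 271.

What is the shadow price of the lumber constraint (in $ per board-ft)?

4

Check each constraint at x*: lumber 38/38 (tight); assembly 17/17 (tight).
The binding rows give the dual system: 4·y_lumber + 1·y_assembly = 23 and 2·y_lumber + 3·y_assembly = 29.
This yields shadow prices y_lumber = 4, y_assembly = 7.
Shadow price of lumber = 4.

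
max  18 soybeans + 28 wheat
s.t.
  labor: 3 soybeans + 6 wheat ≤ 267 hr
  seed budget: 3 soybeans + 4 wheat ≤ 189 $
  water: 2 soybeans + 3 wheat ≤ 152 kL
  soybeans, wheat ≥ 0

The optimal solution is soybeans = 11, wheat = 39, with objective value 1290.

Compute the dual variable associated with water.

0

Binding: labor and seed budget. Non-binding: water (13 unused).
Since water is not tight, its dual is 0.
The binding rows give the dual system: 3·y_labor + 3·y_seed budget = 18 and 6·y_labor + 4·y_seed budget = 28.
Solving: y_labor = 2, y_seed budget = 4.
Shadow price of water = 0.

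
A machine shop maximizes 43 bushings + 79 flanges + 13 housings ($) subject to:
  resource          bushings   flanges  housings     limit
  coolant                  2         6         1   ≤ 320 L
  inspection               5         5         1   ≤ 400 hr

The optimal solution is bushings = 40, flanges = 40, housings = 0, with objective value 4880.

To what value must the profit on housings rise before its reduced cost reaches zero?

Check each constraint at x*: coolant 320/320 (tight); inspection 400/400 (tight).
The binding rows give the dual system: 2·y_coolant + 5·y_inspection = 43 and 6·y_coolant + 5·y_inspection = 79.
→ y_coolant = 9 and y_inspection = 5.
housings enters the basis when its profit ≥ yᵀa₃ = 9·1 + 5·1 = 14.

14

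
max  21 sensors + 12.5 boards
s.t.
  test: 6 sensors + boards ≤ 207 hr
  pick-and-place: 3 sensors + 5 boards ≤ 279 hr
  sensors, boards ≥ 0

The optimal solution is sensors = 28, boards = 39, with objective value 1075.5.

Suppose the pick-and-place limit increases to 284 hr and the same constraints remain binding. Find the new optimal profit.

Check each constraint at x*: test 207/207 (tight); pick-and-place 279/279 (tight).
The binding rows give the dual system: 6·y_test + 3·y_pick-and-place = 21 and 1·y_test + 5·y_pick-and-place = 12.5.
Solving: y_test = 2.5, y_pick-and-place = 2.
Δz = y_pick-and-place·Δb = 2 × (5) = 10, so new z* = 1075.5 + 10 = 1085.5.

1085.5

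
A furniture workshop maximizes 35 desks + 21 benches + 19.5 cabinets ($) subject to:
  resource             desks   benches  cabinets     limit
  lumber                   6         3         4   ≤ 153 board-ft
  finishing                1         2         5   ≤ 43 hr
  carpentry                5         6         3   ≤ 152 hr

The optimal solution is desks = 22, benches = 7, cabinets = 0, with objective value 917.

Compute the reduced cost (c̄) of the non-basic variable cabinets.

Check each constraint at x*: lumber 153/153 (tight); finishing 36/43 (slack 7); carpentry 152/152 (tight).
By complementary slackness, y = 0 for the non-binding constraint.
From A_Bᵀ y = c: 6·y_lumber + 5·y_carpentry = 35; 3·y_lumber + 6·y_carpentry = 21.
This yields shadow prices y_lumber = 5, y_carpentry = 1.
Reduced cost of cabinets: c₃ − yᵀa₃ = 19.5 − (5·4 + 1·3) = 19.5 − 23 = -3.5.

-3.5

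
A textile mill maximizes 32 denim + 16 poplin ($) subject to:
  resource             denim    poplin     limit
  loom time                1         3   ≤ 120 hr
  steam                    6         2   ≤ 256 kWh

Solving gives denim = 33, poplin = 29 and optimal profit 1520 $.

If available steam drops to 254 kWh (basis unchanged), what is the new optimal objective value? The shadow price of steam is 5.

1510

Δb = -2, so new z* = 1520 + (5)·(-2) = 1520 − 10 = 1510.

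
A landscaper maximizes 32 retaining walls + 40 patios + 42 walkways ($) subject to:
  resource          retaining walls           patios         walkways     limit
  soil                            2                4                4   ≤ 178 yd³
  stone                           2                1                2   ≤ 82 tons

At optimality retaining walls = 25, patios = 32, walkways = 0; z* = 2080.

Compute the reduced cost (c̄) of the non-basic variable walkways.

-6

Both soil and stone are binding at x*.
From A_Bᵀ y = c: 2·y_soil + 2·y_stone = 32; 4·y_soil + 1·y_stone = 40.
Solving: y_soil = 8, y_stone = 8.
Reduced cost of walkways: c₃ − yᵀa₃ = 42 − (8·4 + 8·2) = 42 − 48 = -6.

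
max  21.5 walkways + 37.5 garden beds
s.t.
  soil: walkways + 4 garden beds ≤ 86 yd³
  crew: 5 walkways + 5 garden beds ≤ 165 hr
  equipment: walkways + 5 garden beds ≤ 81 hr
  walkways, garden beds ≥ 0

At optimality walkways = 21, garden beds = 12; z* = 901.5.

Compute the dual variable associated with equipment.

Check each constraint at x*: soil 69/86 (slack 17); crew 165/165 (tight); equipment 81/81 (tight).
Since soil is not tight, its dual is 0.
From A_Bᵀ y = c: 5·y_crew + 1·y_equipment = 21.5; 5·y_crew + 5·y_equipment = 37.5.
This yields shadow prices y_crew = 3.5, y_equipment = 4.
Shadow price of equipment = 4.

4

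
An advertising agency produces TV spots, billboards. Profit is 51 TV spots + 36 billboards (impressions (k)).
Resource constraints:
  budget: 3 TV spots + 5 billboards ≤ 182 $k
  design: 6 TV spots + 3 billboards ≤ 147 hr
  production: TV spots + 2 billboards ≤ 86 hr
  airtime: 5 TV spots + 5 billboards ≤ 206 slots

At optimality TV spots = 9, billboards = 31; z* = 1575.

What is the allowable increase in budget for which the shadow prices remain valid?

Binding constraints: budget, design. The basis is B = [[3,5],[6,3]] with det -21.
Per unit increase in budget, x* moves by d = (-0.1429, 0.2857).
The basis stays optimal until airtime becomes binding; allowable increase = 8.4 $k.

8.4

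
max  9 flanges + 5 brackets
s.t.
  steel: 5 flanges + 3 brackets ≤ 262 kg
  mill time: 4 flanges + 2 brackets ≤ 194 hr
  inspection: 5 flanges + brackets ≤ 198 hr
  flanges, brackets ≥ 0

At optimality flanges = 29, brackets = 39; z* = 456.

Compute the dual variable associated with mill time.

Check each constraint at x*: steel 262/262 (tight); mill time 194/194 (tight); inspection 184/198 (slack 14).
Since inspection is not tight, its dual is 0.
From A_Bᵀ y = c: 5·y_steel + 4·y_mill time = 9; 3·y_steel + 2·y_mill time = 5.
This yields shadow prices y_steel = 1, y_mill time = 1.
Shadow price of mill time = 1.

1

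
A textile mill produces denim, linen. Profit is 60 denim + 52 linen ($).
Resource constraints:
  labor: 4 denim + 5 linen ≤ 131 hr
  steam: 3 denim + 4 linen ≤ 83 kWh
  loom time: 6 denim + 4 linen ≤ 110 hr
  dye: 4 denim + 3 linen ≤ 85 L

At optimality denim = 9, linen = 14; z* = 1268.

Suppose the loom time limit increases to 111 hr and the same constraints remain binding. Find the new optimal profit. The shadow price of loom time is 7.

Δb = 1, so new z* = 1268 + (7)·(1) = 1268 + 7 = 1275.

1275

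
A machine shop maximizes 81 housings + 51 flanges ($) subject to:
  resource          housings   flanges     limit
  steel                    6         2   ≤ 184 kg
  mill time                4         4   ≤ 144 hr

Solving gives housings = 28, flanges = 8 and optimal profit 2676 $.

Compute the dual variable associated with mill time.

At the optimum: steel uses 184 of 184 (binding); mill time uses 144 of 144 (binding).
The binding rows give the dual system: 6·y_steel + 4·y_mill time = 81 and 2·y_steel + 4·y_mill time = 51.
This yields shadow prices y_steel = 7.5, y_mill time = 9.
Shadow price of mill time = 9.

9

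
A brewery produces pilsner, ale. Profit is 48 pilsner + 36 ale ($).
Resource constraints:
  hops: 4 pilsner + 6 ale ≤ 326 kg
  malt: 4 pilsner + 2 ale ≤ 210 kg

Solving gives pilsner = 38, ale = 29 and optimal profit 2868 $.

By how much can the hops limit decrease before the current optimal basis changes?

Binding constraints: hops, malt. The basis is B = [[4,6],[4,2]] with det -16.
Per unit decrease in hops, x* moves by d = (0.125, -0.25).
The basis stays optimal until ale reaches 0; allowable decrease = 116 kg.

116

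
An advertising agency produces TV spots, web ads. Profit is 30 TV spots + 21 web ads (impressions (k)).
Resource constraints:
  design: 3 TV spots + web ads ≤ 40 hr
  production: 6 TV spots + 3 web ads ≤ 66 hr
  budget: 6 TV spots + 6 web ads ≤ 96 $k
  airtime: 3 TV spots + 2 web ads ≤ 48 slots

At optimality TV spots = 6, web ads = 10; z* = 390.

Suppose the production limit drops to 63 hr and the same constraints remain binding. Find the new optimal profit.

At the optimum: design uses 28 of 40 (slack = 12); production uses 66 of 66 (binding); budget uses 96 of 96 (binding); airtime uses 38 of 48 (slack = 10).
By complementary slackness, y = 0 for the non-binding constraints.
The binding rows give the dual system: 6·y_production + 6·y_budget = 30 and 3·y_production + 6·y_budget = 21.
→ y_production = 3 and y_budget = 2.
Δz = y_production·Δb = 3 × (-3) = -9, so new z* = 390 − 9 = 381.

381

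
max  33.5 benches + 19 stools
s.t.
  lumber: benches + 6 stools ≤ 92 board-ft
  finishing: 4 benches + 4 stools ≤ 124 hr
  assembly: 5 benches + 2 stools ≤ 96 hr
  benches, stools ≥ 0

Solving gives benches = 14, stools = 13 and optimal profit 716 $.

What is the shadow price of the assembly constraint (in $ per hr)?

Check each constraint at x*: lumber 92/92 (tight); finishing 108/124 (slack 16); assembly 96/96 (tight).
Slack constraints have shadow price 0 (complementary slackness).
The binding rows give the dual system: 1·y_lumber + 5·y_assembly = 33.5 and 6·y_lumber + 2·y_assembly = 19.
This yields shadow prices y_lumber = 1, y_assembly = 6.5.
Shadow price of assembly = 6.5.

6.5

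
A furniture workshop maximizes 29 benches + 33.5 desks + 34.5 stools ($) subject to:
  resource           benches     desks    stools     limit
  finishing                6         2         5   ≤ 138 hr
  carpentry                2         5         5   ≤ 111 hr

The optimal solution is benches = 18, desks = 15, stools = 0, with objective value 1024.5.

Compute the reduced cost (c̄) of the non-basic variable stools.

-8

Both finishing and carpentry are binding at x*.
Dual feasibility on the basic columns requires 6·y_finishing + 2·y_carpentry = 29, 2·y_finishing + 5·y_carpentry = 33.5.
Solving: y_finishing = 3, y_carpentry = 5.5.
Reduced cost of stools: c₃ − yᵀa₃ = 34.5 − (3·5 + 5.5·5) = 34.5 − 42.5 = -8.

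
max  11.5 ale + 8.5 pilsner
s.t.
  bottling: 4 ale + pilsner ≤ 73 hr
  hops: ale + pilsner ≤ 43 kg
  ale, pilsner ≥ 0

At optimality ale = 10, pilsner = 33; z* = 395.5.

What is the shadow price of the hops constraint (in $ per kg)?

Both bottling and hops are binding at x*.
The binding rows give the dual system: 4·y_bottling + 1·y_hops = 11.5 and 1·y_bottling + 1·y_hops = 8.5.
→ y_bottling = 1 and y_hops = 7.5.
Shadow price of hops = 7.5.

7.5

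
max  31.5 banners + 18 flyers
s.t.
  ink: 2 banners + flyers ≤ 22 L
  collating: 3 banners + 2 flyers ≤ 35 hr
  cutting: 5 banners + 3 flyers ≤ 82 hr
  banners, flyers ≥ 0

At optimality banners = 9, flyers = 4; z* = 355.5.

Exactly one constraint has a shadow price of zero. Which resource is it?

cutting

ink: 22/22 (binding)
collating: 35/35 (binding)
cutting: 57/82 (slack 25)
By complementary slackness, a constraint with positive slack has shadow price 0 → cutting.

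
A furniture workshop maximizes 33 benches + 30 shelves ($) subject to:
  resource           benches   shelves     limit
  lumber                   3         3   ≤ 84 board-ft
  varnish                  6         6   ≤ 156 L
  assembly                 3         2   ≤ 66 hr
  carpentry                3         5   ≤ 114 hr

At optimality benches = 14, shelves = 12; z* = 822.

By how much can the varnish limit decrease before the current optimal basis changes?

24

Binding constraints: varnish, assembly. The basis is B = [[6,6],[3,2]] with det -6.
Per unit decrease in varnish, x* moves by d = (0.3333, -0.5).
The basis stays optimal until shelves reaches 0; allowable decrease = 24 L.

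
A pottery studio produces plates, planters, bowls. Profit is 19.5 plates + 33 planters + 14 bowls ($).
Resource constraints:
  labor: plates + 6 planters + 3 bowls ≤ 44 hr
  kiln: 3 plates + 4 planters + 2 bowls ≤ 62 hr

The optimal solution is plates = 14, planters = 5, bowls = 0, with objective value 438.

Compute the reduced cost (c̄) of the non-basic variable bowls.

-2.5

Both labor and kiln are binding at x*.
From A_Bᵀ y = c: 1·y_labor + 3·y_kiln = 19.5; 6·y_labor + 4·y_kiln = 33.
This yields shadow prices y_labor = 1.5, y_kiln = 6.
Reduced cost of bowls: c₃ − yᵀa₃ = 14 − (1.5·3 + 6·2) = 14 − 16.5 = -2.5.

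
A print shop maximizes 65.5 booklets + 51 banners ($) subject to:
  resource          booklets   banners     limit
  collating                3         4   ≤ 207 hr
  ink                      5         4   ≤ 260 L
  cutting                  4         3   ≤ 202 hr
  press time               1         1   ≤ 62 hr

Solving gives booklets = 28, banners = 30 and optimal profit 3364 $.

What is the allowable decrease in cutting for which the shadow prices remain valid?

0.375

Binding constraints: ink, cutting. The basis is B = [[5,4],[4,3]] with det -1.
Per unit decrease in cutting, x* moves by d = (-4, 5).
The basis stays optimal until collating becomes binding; allowable decrease = 0.375 hr.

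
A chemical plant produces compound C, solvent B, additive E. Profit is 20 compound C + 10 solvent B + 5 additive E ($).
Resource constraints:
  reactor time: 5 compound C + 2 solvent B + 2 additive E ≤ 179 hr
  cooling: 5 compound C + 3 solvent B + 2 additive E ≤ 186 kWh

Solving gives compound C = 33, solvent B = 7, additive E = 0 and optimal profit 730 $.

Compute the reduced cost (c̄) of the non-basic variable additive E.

-3

Both reactor time and cooling are binding at x*.
Dual feasibility on the basic columns requires 5·y_reactor time + 5·y_cooling = 20, 2·y_reactor time + 3·y_cooling = 10.
→ y_reactor time = 2 and y_cooling = 2.
Reduced cost of additive E: c₃ − yᵀa₃ = 5 − (2·2 + 2·2) = 5 − 8 = -3.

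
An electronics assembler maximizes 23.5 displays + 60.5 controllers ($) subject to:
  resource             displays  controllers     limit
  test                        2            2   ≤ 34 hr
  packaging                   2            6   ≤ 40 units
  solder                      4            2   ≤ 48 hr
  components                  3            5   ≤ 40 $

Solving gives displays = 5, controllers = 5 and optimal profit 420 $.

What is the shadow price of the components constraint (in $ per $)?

Binding: packaging and components. Non-binding: test (14 unused), solder (18 unused).
By complementary slackness, y = 0 for the non-binding constraints.
The binding rows give the dual system: 2·y_packaging + 3·y_components = 23.5 and 6·y_packaging + 5·y_components = 60.5.
This yields shadow prices y_packaging = 8, y_components = 2.5.
Shadow price of components = 2.5.

2.5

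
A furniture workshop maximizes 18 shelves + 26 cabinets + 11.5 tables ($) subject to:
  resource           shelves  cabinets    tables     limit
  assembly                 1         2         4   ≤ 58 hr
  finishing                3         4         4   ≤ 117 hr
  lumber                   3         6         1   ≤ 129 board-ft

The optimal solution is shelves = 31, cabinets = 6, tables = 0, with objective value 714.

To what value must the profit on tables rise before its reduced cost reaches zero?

21

Binding: finishing and lumber. Non-binding: assembly (15 unused).
Since assembly is not tight, its dual is 0.
The binding rows give the dual system: 3·y_finishing + 3·y_lumber = 18 and 4·y_finishing + 6·y_lumber = 26.
Solving: y_finishing = 5, y_lumber = 1.
tables enters the basis when its profit ≥ yᵀa₃ = 5·4 + 1·1 = 21.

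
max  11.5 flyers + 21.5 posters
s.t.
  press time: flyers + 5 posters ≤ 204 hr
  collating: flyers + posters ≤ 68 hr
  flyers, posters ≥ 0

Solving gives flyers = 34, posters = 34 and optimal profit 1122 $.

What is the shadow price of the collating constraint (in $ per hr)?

9

Check each constraint at x*: press time 204/204 (tight); collating 68/68 (tight).
Dual feasibility on the basic columns requires 1·y_press time + 1·y_collating = 11.5, 5·y_press time + 1·y_collating = 21.5.
→ y_press time = 2.5 and y_collating = 9.
Shadow price of collating = 9.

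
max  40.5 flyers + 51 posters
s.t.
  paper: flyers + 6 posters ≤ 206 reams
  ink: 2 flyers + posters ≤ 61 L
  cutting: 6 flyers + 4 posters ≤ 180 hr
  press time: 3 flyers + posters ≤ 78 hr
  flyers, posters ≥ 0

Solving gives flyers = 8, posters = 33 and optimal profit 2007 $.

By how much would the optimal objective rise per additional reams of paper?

Check each constraint at x*: paper 206/206 (tight); ink 49/61 (slack 12); cutting 180/180 (tight); press time 57/78 (slack 21).
Slack constraints have shadow price 0 (complementary slackness).
From A_Bᵀ y = c: 1·y_paper + 6·y_cutting = 40.5; 6·y_paper + 4·y_cutting = 51.
This yields shadow prices y_paper = 4.5, y_cutting = 6.
Shadow price of paper = 4.5.

4.5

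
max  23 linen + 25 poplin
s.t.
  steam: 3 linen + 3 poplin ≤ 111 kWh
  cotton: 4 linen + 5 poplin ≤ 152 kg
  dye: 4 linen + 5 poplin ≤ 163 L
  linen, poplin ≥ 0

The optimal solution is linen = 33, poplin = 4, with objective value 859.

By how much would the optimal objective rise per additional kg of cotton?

Check each constraint at x*: steam 111/111 (tight); cotton 152/152 (tight); dye 152/163 (slack 11).
By complementary slackness, y = 0 for the non-binding constraint.
The binding rows give the dual system: 3·y_steam + 4·y_cotton = 23 and 3·y_steam + 5·y_cotton = 25.
Solving: y_steam = 5, y_cotton = 2.
Shadow price of cotton = 2.

2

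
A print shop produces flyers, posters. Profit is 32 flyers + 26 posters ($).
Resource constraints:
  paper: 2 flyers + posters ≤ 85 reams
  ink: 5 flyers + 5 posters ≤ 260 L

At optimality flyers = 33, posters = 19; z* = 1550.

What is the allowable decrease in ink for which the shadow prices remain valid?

Binding constraints: paper, ink. The basis is B = [[2,1],[5,5]] with det 5.
Per unit decrease in ink, x* moves by d = (0.2, -0.4).
The basis stays optimal until posters reaches 0; allowable decrease = 47.5 L.

47.5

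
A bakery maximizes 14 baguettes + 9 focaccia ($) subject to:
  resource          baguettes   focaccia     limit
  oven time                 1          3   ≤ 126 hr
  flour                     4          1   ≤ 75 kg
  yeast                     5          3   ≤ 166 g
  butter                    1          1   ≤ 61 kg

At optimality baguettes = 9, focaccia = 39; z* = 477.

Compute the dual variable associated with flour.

At the optimum: oven time uses 126 of 126 (binding); flour uses 75 of 75 (binding); yeast uses 162 of 166 (slack = 4); butter uses 48 of 61 (slack = 13).
Slack constraints have shadow price 0 (complementary slackness).
From A_Bᵀ y = c: 1·y_oven time + 4·y_flour = 14; 3·y_oven time + 1·y_flour = 9.
→ y_oven time = 2 and y_flour = 3.
Shadow price of flour = 3.

3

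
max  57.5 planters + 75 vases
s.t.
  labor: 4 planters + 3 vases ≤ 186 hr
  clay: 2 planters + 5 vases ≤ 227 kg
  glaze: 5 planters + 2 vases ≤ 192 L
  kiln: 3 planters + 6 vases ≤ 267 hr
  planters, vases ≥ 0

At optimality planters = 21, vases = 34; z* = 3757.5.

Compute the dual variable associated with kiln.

Check each constraint at x*: labor 186/186 (tight); clay 212/227 (slack 15); glaze 173/192 (slack 19); kiln 267/267 (tight).
Slack constraints have shadow price 0 (complementary slackness).
The binding rows give the dual system: 4·y_labor + 3·y_kiln = 57.5 and 3·y_labor + 6·y_kiln = 75.
→ y_labor = 8 and y_kiln = 8.5.
Shadow price of kiln = 8.5.

8.5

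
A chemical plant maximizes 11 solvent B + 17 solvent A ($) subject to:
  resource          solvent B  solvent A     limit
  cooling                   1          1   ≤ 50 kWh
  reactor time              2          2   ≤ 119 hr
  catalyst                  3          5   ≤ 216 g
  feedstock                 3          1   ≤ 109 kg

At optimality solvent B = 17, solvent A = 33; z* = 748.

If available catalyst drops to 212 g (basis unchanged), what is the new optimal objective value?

At the optimum: cooling uses 50 of 50 (binding); reactor time uses 100 of 119 (slack = 19); catalyst uses 216 of 216 (binding); feedstock uses 84 of 109 (slack = 25).
By complementary slackness, y = 0 for the non-binding constraints.
The binding rows give the dual system: 1·y_cooling + 3·y_catalyst = 11 and 1·y_cooling + 5·y_catalyst = 17.
→ y_cooling = 2 and y_catalyst = 3.
Δz = y_catalyst·Δb = 3 × (-4) = -12, so new z* = 748 − 12 = 736.

736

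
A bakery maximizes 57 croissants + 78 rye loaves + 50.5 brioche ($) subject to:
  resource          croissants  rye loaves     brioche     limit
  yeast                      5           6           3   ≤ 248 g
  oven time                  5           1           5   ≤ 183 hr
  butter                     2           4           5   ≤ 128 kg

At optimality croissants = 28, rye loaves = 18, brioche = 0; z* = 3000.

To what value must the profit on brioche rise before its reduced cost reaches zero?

57

Check each constraint at x*: yeast 248/248 (tight); oven time 158/183 (slack 25); butter 128/128 (tight).
By complementary slackness, y = 0 for the non-binding constraint.
From A_Bᵀ y = c: 5·y_yeast + 2·y_butter = 57; 6·y_yeast + 4·y_butter = 78.
Solving: y_yeast = 9, y_butter = 6.
brioche enters the basis when its profit ≥ yᵀa₃ = 9·3 + 6·5 = 57.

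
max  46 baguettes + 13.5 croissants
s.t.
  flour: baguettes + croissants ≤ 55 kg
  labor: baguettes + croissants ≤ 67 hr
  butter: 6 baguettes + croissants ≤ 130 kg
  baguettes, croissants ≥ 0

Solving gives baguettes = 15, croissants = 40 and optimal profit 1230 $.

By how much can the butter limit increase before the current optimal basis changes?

Binding constraints: flour, butter. The basis is B = [[1,1],[6,1]] with det -5.
Per unit increase in butter, x* moves by d = (0.2, -0.2).
The basis stays optimal until croissants reaches 0; allowable increase = 200 kg.

200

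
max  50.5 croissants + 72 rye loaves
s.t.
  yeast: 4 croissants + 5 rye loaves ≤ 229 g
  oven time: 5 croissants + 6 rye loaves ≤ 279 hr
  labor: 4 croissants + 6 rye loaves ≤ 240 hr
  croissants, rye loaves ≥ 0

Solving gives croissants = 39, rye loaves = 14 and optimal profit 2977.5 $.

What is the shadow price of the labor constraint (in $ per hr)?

9.5

Binding: oven time and labor. Non-binding: yeast (3 unused).
By complementary slackness, y = 0 for the non-binding constraint.
The binding rows give the dual system: 5·y_oven time + 4·y_labor = 50.5 and 6·y_oven time + 6·y_labor = 72.
→ y_oven time = 2.5 and y_labor = 9.5.
Shadow price of labor = 9.5.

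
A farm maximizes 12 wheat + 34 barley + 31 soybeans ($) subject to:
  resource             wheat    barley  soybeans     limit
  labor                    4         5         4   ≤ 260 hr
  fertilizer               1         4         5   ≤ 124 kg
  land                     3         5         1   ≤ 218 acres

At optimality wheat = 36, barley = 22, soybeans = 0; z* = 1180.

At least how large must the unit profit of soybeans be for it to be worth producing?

32

Binding: fertilizer and land. Non-binding: labor (6 unused).
Slack constraints have shadow price 0 (complementary slackness).
Dual feasibility on the basic columns requires 1·y_fertilizer + 3·y_land = 12, 4·y_fertilizer + 5·y_land = 34.
→ y_fertilizer = 6 and y_land = 2.
soybeans enters the basis when its profit ≥ yᵀa₃ = 6·5 + 2·1 = 32.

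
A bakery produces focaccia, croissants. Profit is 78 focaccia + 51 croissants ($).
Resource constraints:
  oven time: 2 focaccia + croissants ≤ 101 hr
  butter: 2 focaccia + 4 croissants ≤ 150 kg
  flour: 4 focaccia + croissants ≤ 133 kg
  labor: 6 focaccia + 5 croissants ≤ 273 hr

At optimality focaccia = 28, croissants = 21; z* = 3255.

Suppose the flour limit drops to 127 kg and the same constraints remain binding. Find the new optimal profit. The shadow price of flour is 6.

Δb = -6, so new z* = 3255 + (6)·(-6) = 3255 − 36 = 3219.

3219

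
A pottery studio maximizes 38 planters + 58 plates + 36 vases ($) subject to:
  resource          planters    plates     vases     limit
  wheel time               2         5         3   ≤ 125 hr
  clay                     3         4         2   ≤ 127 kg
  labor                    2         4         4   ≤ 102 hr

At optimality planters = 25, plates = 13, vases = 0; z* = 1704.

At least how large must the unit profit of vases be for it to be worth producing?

At the optimum: wheel time uses 115 of 125 (slack = 10); clay uses 127 of 127 (binding); labor uses 102 of 102 (binding).
Slack constraints have shadow price 0 (complementary slackness).
From A_Bᵀ y = c: 3·y_clay + 2·y_labor = 38; 4·y_clay + 4·y_labor = 58.
Solving: y_clay = 9, y_labor = 5.5.
vases enters the basis when its profit ≥ yᵀa₃ = 9·2 + 5.5·4 = 40.

40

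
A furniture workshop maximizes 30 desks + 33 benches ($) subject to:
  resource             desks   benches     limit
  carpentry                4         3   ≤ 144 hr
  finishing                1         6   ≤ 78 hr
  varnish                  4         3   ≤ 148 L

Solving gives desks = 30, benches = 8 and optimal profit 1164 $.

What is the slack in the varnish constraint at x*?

4

varnish used = 4·30 + 3·8 = 144; slack = 148 − 144 = 4.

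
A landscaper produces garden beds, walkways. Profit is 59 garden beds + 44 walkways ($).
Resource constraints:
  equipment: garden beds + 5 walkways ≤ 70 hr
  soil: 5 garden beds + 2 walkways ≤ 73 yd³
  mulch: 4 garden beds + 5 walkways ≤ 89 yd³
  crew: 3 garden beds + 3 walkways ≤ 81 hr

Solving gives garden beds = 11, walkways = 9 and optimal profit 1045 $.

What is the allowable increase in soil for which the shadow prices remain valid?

Binding constraints: soil, mulch. The basis is B = [[5,2],[4,5]] with det 17.
Per unit increase in soil, x* moves by d = (0.2941, -0.2353).
The basis stays optimal until walkways reaches 0; allowable increase = 38.25 yd³.

38.25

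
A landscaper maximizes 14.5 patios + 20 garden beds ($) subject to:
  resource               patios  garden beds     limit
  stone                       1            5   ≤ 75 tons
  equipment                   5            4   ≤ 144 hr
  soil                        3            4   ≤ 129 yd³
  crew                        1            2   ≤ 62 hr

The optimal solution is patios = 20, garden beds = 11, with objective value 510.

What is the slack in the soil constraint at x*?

soil used = 3·20 + 4·11 = 104; slack = 129 − 104 = 25.

25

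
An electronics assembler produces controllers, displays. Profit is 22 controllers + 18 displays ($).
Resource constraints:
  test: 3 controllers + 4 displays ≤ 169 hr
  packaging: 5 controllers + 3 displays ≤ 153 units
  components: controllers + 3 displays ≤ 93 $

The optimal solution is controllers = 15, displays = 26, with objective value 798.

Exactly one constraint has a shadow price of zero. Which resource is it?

test: 149/169 (slack 20)
packaging: 153/153 (binding)
components: 93/93 (binding)
By complementary slackness, a constraint with positive slack has shadow price 0 → test.

test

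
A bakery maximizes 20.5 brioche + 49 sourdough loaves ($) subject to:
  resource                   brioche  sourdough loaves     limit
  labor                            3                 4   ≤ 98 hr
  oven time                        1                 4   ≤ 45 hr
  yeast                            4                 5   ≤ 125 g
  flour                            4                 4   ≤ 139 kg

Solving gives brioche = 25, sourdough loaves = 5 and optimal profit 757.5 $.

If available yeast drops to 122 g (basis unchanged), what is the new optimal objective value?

Check each constraint at x*: labor 95/98 (slack 3); oven time 45/45 (tight); yeast 125/125 (tight); flour 120/139 (slack 19).
By complementary slackness, y = 0 for the non-binding constraints.
From A_Bᵀ y = c: 1·y_oven time + 4·y_yeast = 20.5; 4·y_oven time + 5·y_yeast = 49.
Solving: y_oven time = 8.5, y_yeast = 3.
Δz = y_yeast·Δb = 3 × (-3) = -9, so new z* = 757.5 − 9 = 748.5.

748.5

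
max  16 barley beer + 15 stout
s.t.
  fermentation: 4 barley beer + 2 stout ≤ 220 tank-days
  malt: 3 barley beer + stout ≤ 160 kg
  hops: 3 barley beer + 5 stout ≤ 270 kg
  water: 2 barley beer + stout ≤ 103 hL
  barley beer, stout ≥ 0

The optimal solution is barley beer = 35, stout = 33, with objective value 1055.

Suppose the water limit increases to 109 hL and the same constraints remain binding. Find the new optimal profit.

Binding: hops and water. Non-binding: fermentation (14 unused), malt (22 unused).
Slack constraints have shadow price 0 (complementary slackness).
From A_Bᵀ y = c: 3·y_hops + 2·y_water = 16; 5·y_hops + 1·y_water = 15.
→ y_hops = 2 and y_water = 5.
Δz = y_water·Δb = 5 × (6) = 30, so new z* = 1055 + 30 = 1085.

1085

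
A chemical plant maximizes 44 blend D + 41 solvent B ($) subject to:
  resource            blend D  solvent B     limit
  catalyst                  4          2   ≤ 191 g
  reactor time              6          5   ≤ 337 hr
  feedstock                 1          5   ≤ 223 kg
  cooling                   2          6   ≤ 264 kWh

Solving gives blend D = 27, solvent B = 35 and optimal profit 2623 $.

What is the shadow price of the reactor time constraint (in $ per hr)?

At the optimum: catalyst uses 178 of 191 (slack = 13); reactor time uses 337 of 337 (binding); feedstock uses 202 of 223 (slack = 21); cooling uses 264 of 264 (binding).
By complementary slackness, y = 0 for the non-binding constraints.
Dual feasibility on the basic columns requires 6·y_reactor time + 2·y_cooling = 44, 5·y_reactor time + 6·y_cooling = 41.
Solving: y_reactor time = 7, y_cooling = 1.
Shadow price of reactor time = 7.

7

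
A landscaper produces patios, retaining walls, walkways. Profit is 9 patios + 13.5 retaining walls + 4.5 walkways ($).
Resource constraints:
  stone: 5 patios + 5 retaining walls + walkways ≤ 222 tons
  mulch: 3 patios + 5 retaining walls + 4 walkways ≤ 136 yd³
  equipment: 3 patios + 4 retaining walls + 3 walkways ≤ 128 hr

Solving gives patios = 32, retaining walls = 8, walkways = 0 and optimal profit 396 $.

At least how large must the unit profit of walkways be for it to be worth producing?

10.5

Binding: mulch and equipment. Non-binding: stone (22 unused).
By complementary slackness, y = 0 for the non-binding constraint.
Dual feasibility on the basic columns requires 3·y_mulch + 3·y_equipment = 9, 5·y_mulch + 4·y_equipment = 13.5.
Solving: y_mulch = 1.5, y_equipment = 1.5.
walkways enters the basis when its profit ≥ yᵀa₃ = 1.5·4 + 1.5·3 = 10.5.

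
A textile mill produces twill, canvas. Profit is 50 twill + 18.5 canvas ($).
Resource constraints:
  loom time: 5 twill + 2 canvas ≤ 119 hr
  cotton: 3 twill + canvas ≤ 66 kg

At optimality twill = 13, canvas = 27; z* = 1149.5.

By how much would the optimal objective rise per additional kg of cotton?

7.5

At the optimum: loom time uses 119 of 119 (binding); cotton uses 66 of 66 (binding).
The binding rows give the dual system: 5·y_loom time + 3·y_cotton = 50 and 2·y_loom time + 1·y_cotton = 18.5.
→ y_loom time = 5.5 and y_cotton = 7.5.
Shadow price of cotton = 7.5.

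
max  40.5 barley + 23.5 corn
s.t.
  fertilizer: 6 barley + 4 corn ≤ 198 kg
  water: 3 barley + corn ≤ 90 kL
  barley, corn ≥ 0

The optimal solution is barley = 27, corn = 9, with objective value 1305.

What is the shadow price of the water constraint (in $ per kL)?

At the optimum: fertilizer uses 198 of 198 (binding); water uses 90 of 90 (binding).
From A_Bᵀ y = c: 6·y_fertilizer + 3·y_water = 40.5; 4·y_fertilizer + 1·y_water = 23.5.
→ y_fertilizer = 5 and y_water = 3.5.
Shadow price of water = 3.5.

3.5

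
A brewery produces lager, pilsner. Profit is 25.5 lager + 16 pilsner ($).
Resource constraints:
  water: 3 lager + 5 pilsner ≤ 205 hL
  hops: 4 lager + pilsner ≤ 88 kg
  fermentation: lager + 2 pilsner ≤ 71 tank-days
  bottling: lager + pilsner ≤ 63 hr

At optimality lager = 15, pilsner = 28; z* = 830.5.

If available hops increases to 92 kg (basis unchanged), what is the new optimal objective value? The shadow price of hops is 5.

850.5

Δb = 4, so new z* = 830.5 + (5)·(4) = 830.5 + 20 = 850.5.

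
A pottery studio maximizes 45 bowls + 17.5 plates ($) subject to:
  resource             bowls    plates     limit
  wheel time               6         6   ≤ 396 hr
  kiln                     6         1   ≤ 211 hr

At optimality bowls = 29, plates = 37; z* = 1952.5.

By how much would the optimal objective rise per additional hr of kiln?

Check each constraint at x*: wheel time 396/396 (tight); kiln 211/211 (tight).
From A_Bᵀ y = c: 6·y_wheel time + 6·y_kiln = 45; 6·y_wheel time + 1·y_kiln = 17.5.
→ y_wheel time = 2 and y_kiln = 5.5.
Shadow price of kiln = 5.5.

5.5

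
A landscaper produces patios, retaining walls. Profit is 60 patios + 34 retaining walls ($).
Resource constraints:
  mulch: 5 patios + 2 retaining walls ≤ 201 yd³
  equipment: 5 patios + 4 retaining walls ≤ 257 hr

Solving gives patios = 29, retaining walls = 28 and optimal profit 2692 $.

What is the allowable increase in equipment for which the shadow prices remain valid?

Binding constraints: mulch, equipment. The basis is B = [[5,2],[5,4]] with det 10.
Per unit increase in equipment, x* moves by d = (-0.2, 0.5).
The basis stays optimal until patios reaches 0; allowable increase = 145 hr.

145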